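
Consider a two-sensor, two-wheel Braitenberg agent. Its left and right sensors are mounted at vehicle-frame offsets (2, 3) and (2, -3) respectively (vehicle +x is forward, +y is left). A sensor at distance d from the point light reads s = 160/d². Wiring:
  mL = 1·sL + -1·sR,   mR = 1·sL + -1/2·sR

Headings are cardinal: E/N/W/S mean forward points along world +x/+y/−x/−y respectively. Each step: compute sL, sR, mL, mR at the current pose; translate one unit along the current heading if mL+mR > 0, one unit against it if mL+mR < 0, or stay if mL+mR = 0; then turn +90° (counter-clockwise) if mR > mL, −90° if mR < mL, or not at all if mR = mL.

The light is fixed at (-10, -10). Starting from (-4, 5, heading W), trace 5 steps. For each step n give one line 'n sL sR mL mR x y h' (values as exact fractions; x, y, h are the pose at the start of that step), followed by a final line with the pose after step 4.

0 1 8/17 9/17 13/17 -4 5 W
1 160/233 160/173 -9600/40309 9040/40309 -5 5 S
2 16/41 80/109 -1536/4469 104/4469 -5 6 E
3 32/65 160/373 1536/24245 6736/24245 -6 6 N
4 4/5 40/101 204/505 304/505 -6 7 W
final -7 7 S

n=0: pose=(-4,5,W); sL=1, sR=8/17; mL=9/17, mR=13/17; mL+mR=22/17 → advance +1; mR−mL=4/17 → turn +1·90°
n=1: pose=(-5,5,S); sL=160/233, sR=160/173; mL=-9600/40309, mR=9040/40309; mL+mR=-560/40309 → advance -1; mR−mL=80/173 → turn +1·90°
n=2: pose=(-5,6,E); sL=16/41, sR=80/109; mL=-1536/4469, mR=104/4469; mL+mR=-1432/4469 → advance -1; mR−mL=40/109 → turn +1·90°
n=3: pose=(-6,6,N); sL=32/65, sR=160/373; mL=1536/24245, mR=6736/24245; mL+mR=8272/24245 → advance +1; mR−mL=80/373 → turn +1·90°
n=4: pose=(-6,7,W); sL=4/5, sR=40/101; mL=204/505, mR=304/505; mL+mR=508/505 → advance +1; mR−mL=20/101 → turn +1·90°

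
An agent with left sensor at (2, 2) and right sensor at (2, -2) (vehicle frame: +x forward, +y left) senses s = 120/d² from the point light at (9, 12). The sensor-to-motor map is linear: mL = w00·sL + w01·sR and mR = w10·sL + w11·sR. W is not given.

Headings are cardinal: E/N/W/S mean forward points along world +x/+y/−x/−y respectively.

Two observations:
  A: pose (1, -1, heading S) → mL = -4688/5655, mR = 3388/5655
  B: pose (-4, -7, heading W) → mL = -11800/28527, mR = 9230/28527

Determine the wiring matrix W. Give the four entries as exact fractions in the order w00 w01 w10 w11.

obs A: pose=(1,-1,S) → sL=40/87, sR=24/65, mL=-4688/5655, mR=3388/5655
obs B: pose=(-4,-7,W) → sL=20/111, sR=60/257, mL=-11800/28527, mR=9230/28527
sensor matrix S = [[40/87, 24/65], [20/111, 60/257]]; det S = 146304/3584893
solve [mL_A; mL_B] = S·[w00; w01] and [mR_A; mR_B] = S·[w10; w11]:
  w00 = -1, w01 = -1, w10 = 1/2, w11 = 1

-1 -1 1/2 1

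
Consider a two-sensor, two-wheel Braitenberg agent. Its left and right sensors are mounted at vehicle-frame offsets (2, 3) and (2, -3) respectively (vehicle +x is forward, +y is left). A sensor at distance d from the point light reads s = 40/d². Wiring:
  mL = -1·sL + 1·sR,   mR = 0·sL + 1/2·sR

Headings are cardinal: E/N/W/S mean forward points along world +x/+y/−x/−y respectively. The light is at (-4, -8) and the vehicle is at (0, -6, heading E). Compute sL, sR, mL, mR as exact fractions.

40/61 40/37 960/2257 20/37

left sensor world pos  = (2, -3); dL² = 61
right sensor world pos = (2, -9); dR² = 37
sL = 40/61 = 40/61
sR = 40/37 = 40/37
mL = -1·sL + 1·sR = 960/2257
mR = 0·sL + 1/2·sR = 20/37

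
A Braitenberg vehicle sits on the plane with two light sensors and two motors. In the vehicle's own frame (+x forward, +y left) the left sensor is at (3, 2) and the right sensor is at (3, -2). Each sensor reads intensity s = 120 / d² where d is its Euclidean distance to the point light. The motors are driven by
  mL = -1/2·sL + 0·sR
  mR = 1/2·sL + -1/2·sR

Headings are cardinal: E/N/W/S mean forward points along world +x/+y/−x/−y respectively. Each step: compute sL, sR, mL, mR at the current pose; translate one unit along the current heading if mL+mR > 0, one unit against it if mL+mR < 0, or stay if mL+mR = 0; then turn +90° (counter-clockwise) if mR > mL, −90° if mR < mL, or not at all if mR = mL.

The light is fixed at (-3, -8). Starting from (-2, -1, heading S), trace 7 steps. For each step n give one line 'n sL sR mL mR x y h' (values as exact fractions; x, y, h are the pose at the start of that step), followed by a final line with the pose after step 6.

0 24/5 120/17 -12/5 -96/85 -2 -1 S
1 30/29 30/13 -15/29 -240/377 -2 0 E
2 120/29 120/29 -60/29 0 -3 0 S
3 12/13 60/29 -6/13 -216/377 -3 1 E
4 120/37 8/3 -60/37 32/111 -4 1 S
5 30/37 30/17 -15/37 -300/629 -4 2 E
6 120/49 24/13 -60/49 192/637 -5 2 S
final -5 3 E

n=0: pose=(-2,-1,S); sL=24/5, sR=120/17; mL=-12/5, mR=-96/85; mL+mR=-60/17 → advance -1; mR−mL=108/85 → turn +1·90°
n=1: pose=(-2,0,E); sL=30/29, sR=30/13; mL=-15/29, mR=-240/377; mL+mR=-15/13 → advance -1; mR−mL=-45/377 → turn -1·90°
n=2: pose=(-3,0,S); sL=120/29, sR=120/29; mL=-60/29, mR=0; mL+mR=-60/29 → advance -1; mR−mL=60/29 → turn +1·90°
n=3: pose=(-3,1,E); sL=12/13, sR=60/29; mL=-6/13, mR=-216/377; mL+mR=-30/29 → advance -1; mR−mL=-42/377 → turn -1·90°
n=4: pose=(-4,1,S); sL=120/37, sR=8/3; mL=-60/37, mR=32/111; mL+mR=-4/3 → advance -1; mR−mL=212/111 → turn +1·90°
n=5: pose=(-4,2,E); sL=30/37, sR=30/17; mL=-15/37, mR=-300/629; mL+mR=-15/17 → advance -1; mR−mL=-45/629 → turn -1·90°
n=6: pose=(-5,2,S); sL=120/49, sR=24/13; mL=-60/49, mR=192/637; mL+mR=-12/13 → advance -1; mR−mL=972/637 → turn +1·90°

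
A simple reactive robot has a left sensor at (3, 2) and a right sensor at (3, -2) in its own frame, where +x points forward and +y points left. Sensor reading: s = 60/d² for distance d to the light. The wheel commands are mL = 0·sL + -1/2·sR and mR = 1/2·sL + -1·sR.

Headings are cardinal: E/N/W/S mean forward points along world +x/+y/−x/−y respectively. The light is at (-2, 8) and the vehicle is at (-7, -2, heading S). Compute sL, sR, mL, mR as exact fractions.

left sensor world pos  = (-5, -5); dL² = 178
right sensor world pos = (-9, -5); dR² = 218
sL = 60/178 = 30/89
sR = 60/218 = 30/109
mL = 0·sL + -1/2·sR = -15/109
mR = 1/2·sL + -1·sR = -1035/9701

30/89 30/109 -15/109 -1035/9701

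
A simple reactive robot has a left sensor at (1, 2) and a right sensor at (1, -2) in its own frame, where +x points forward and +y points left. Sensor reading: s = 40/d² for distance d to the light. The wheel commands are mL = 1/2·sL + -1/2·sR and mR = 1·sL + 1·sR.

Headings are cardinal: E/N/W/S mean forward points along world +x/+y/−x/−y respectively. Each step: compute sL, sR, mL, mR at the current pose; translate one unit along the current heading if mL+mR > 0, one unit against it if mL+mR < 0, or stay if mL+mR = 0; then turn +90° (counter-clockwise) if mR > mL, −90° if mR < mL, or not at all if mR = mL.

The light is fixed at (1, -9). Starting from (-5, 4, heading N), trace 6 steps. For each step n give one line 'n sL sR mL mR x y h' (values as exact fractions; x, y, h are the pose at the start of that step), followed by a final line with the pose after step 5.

n=0: pose=(-5,4,N); sL=2/13, sR=10/53; mL=-12/689, mR=236/689; mL+mR=224/689 → advance +1; mR−mL=248/689 → turn +1·90°
n=1: pose=(-5,5,W); sL=40/193, sR=8/61; mL=448/11773, mR=3984/11773; mL+mR=4432/11773 → advance +1; mR−mL=3536/11773 → turn +1·90°
n=2: pose=(-6,5,S); sL=20/97, sR=4/25; mL=56/2425, mR=888/2425; mL+mR=944/2425 → advance +1; mR−mL=832/2425 → turn +1·90°
n=3: pose=(-6,4,E); sL=40/261, sR=40/157; mL=-2080/40977, mR=16720/40977; mL+mR=4880/13659 → advance +1; mR−mL=18800/40977 → turn +1·90°
n=4: pose=(-5,4,N); sL=2/13, sR=10/53; mL=-12/689, mR=236/689; mL+mR=224/689 → advance +1; mR−mL=248/689 → turn +1·90°
n=5: pose=(-5,5,W); sL=40/193, sR=8/61; mL=448/11773, mR=3984/11773; mL+mR=4432/11773 → advance +1; mR−mL=3536/11773 → turn +1·90°

0 2/13 10/53 -12/689 236/689 -5 4 N
1 40/193 8/61 448/11773 3984/11773 -5 5 W
2 20/97 4/25 56/2425 888/2425 -6 5 S
3 40/261 40/157 -2080/40977 16720/40977 -6 4 E
4 2/13 10/53 -12/689 236/689 -5 4 N
5 40/193 8/61 448/11773 3984/11773 -5 5 W
final -6 5 S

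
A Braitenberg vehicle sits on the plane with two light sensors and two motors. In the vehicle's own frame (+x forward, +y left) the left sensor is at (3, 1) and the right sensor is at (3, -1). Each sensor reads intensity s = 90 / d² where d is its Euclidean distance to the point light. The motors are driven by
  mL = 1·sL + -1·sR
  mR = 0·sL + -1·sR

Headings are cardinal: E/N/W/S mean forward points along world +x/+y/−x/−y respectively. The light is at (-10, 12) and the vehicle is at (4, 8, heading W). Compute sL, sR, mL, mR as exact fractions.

left sensor world pos  = (1, 7); dL² = 146
right sensor world pos = (1, 9); dR² = 130
sL = 90/146 = 45/73
sR = 90/130 = 9/13
mL = 1·sL + -1·sR = -72/949
mR = 0·sL + -1·sR = -9/13

45/73 9/13 -72/949 -9/13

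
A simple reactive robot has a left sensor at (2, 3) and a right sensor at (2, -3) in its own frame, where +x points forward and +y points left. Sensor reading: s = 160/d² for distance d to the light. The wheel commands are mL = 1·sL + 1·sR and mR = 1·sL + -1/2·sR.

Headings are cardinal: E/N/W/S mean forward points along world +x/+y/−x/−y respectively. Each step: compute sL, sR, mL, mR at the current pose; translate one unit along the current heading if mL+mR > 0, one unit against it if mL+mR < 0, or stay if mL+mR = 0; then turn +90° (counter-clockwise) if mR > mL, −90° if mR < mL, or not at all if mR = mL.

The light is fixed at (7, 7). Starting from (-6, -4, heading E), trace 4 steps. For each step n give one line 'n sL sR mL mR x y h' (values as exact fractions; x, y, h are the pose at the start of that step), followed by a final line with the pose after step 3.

n=0: pose=(-6,-4,E); sL=32/37, sR=160/317; mL=16064/11729, mR=7184/11729; mL+mR=23248/11729 → advance +1; mR−mL=-240/317 → turn -1·90°
n=1: pose=(-5,-4,S); sL=16/25, sR=80/197; mL=5152/4925, mR=2152/4925; mL+mR=7304/4925 → advance +1; mR−mL=-120/197 → turn -1·90°
n=2: pose=(-5,-5,W); sL=160/421, sR=160/277; mL=111680/116617, mR=10640/116617; mL+mR=122320/116617 → advance +1; mR−mL=-240/277 → turn -1·90°
n=3: pose=(-6,-5,N); sL=40/89, sR=4/5; mL=556/445, mR=22/445; mL+mR=578/445 → advance +1; mR−mL=-6/5 → turn -1·90°

0 32/37 160/317 16064/11729 7184/11729 -6 -4 E
1 16/25 80/197 5152/4925 2152/4925 -5 -4 S
2 160/421 160/277 111680/116617 10640/116617 -5 -5 W
3 40/89 4/5 556/445 22/445 -6 -5 N
final -6 -4 E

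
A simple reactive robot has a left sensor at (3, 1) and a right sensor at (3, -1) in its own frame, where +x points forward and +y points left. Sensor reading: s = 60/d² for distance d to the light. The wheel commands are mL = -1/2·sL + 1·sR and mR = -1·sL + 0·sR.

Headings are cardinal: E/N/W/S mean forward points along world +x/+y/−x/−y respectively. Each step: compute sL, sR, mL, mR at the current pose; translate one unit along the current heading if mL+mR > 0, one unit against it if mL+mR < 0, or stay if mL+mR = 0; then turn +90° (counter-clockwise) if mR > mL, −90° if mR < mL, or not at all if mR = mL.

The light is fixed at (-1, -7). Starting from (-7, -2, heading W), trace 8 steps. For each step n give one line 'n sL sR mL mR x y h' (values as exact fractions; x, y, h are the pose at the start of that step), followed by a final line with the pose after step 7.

0 60/97 20/39 770/3783 -60/97 -7 -2 W
1 3/5 3/4 9/20 -3/5 -6 -2 N
2 60/29 60/13 1350/377 -60/29 -6 -3 E
3 6 30/13 -9/13 -6 -5 -3 S
4 12/13 12/17 54/221 -12/13 -5 -2 W
5 3/4 15/17 69/136 -3/4 -4 -2 N
6 12/5 20/3 82/15 -12/5 -4 -3 E
7 30 6 -9 -30 -3 -3 S
final -3 -2 W

n=0: pose=(-7,-2,W); sL=60/97, sR=20/39; mL=770/3783, mR=-60/97; mL+mR=-1570/3783 → advance -1; mR−mL=-3110/3783 → turn -1·90°
n=1: pose=(-6,-2,N); sL=3/5, sR=3/4; mL=9/20, mR=-3/5; mL+mR=-3/20 → advance -1; mR−mL=-21/20 → turn -1·90°
n=2: pose=(-6,-3,E); sL=60/29, sR=60/13; mL=1350/377, mR=-60/29; mL+mR=570/377 → advance +1; mR−mL=-2130/377 → turn -1·90°
n=3: pose=(-5,-3,S); sL=6, sR=30/13; mL=-9/13, mR=-6; mL+mR=-87/13 → advance -1; mR−mL=-69/13 → turn -1·90°
n=4: pose=(-5,-2,W); sL=12/13, sR=12/17; mL=54/221, mR=-12/13; mL+mR=-150/221 → advance -1; mR−mL=-258/221 → turn -1·90°
n=5: pose=(-4,-2,N); sL=3/4, sR=15/17; mL=69/136, mR=-3/4; mL+mR=-33/136 → advance -1; mR−mL=-171/136 → turn -1·90°
n=6: pose=(-4,-3,E); sL=12/5, sR=20/3; mL=82/15, mR=-12/5; mL+mR=46/15 → advance +1; mR−mL=-118/15 → turn -1·90°
n=7: pose=(-3,-3,S); sL=30, sR=6; mL=-9, mR=-30; mL+mR=-39 → advance -1; mR−mL=-21 → turn -1·90°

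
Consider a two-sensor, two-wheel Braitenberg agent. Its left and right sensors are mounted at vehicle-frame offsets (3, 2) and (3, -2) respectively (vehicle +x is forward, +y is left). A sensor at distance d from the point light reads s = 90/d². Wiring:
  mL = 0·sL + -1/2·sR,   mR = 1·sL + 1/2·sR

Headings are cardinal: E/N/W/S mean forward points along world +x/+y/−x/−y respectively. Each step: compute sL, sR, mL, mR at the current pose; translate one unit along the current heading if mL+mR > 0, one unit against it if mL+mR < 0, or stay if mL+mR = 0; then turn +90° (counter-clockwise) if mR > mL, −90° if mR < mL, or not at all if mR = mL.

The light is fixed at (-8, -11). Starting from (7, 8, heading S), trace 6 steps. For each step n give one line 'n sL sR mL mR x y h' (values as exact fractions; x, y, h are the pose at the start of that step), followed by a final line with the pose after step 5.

n=0: pose=(7,8,S); sL=18/109, sR=18/85; mL=-9/85, mR=2511/9265; mL+mR=18/109 → advance +1; mR−mL=3492/9265 → turn +1·90°
n=1: pose=(7,7,E); sL=45/362, sR=9/58; mL=-9/116, mR=4239/20996; mL+mR=45/362 → advance +1; mR−mL=1467/5249 → turn +1·90°
n=2: pose=(8,7,N); sL=90/637, sR=2/17; mL=-1/17, mR=2167/10829; mL+mR=90/637 → advance +1; mR−mL=2804/10829 → turn +1·90°
n=3: pose=(8,8,W); sL=45/229, sR=9/61; mL=-9/122, mR=7551/27938; mL+mR=45/229 → advance +1; mR−mL=4806/13969 → turn +1·90°
n=4: pose=(7,8,S); sL=18/109, sR=18/85; mL=-9/85, mR=2511/9265; mL+mR=18/109 → advance +1; mR−mL=3492/9265 → turn +1·90°
n=5: pose=(7,7,E); sL=45/362, sR=9/58; mL=-9/116, mR=4239/20996; mL+mR=45/362 → advance +1; mR−mL=1467/5249 → turn +1·90°

0 18/109 18/85 -9/85 2511/9265 7 8 S
1 45/362 9/58 -9/116 4239/20996 7 7 E
2 90/637 2/17 -1/17 2167/10829 8 7 N
3 45/229 9/61 -9/122 7551/27938 8 8 W
4 18/109 18/85 -9/85 2511/9265 7 8 S
5 45/362 9/58 -9/116 4239/20996 7 7 E
final 8 7 N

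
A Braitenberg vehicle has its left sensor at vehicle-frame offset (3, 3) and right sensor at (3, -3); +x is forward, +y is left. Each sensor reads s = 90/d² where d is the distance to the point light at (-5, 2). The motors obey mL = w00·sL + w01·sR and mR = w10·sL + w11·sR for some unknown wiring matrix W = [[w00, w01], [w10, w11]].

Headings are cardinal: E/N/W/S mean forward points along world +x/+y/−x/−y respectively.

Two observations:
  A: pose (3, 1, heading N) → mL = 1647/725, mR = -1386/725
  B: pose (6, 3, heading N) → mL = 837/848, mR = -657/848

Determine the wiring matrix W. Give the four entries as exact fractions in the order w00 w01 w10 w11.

obs A: pose=(3,1,N) → sL=90/29, sR=18/25, mL=1647/725, mR=-1386/725
obs B: pose=(6,3,N) → sL=9/8, sR=45/106, mL=837/848, mR=-657/848
sensor matrix S = [[90/29, 18/25], [9/8, 45/106]]; det S = 78003/153700
solve [mL_A; mL_B] = S·[w00; w01] and [mR_A; mR_B] = S·[w10; w11]:
  w00 = 1/2, w01 = 1, w10 = -1/2, w11 = -1/2

1/2 1 -1/2 -1/2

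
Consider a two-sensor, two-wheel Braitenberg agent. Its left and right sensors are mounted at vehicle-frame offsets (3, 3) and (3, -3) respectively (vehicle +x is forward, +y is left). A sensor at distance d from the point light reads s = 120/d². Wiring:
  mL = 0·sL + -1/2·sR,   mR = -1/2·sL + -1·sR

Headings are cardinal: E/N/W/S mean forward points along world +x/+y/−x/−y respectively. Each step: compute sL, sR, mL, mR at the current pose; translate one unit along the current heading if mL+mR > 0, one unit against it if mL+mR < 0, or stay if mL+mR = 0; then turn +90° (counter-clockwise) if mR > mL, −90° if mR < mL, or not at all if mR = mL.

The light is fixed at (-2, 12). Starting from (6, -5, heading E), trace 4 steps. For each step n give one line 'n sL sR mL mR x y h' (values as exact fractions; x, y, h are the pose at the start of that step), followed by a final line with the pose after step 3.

0 120/317 120/521 -60/521 -69300/165157 6 -5 E
1 6/25 15/52 -15/104 -531/1300 5 -5 S
2 120/377 24/37 -12/37 -11268/13949 5 -4 W
3 60/97 12/29 -6/29 -2034/2813 6 -4 N
final 6 -5 E

n=0: pose=(6,-5,E); sL=120/317, sR=120/521; mL=-60/521, mR=-69300/165157; mL+mR=-88320/165157 → advance -1; mR−mL=-50280/165157 → turn -1·90°
n=1: pose=(5,-5,S); sL=6/25, sR=15/52; mL=-15/104, mR=-531/1300; mL+mR=-1437/2600 → advance -1; mR−mL=-687/2600 → turn -1·90°
n=2: pose=(5,-4,W); sL=120/377, sR=24/37; mL=-12/37, mR=-11268/13949; mL+mR=-15792/13949 → advance -1; mR−mL=-6744/13949 → turn -1·90°
n=3: pose=(6,-4,N); sL=60/97, sR=12/29; mL=-6/29, mR=-2034/2813; mL+mR=-2616/2813 → advance -1; mR−mL=-1452/2813 → turn -1·90°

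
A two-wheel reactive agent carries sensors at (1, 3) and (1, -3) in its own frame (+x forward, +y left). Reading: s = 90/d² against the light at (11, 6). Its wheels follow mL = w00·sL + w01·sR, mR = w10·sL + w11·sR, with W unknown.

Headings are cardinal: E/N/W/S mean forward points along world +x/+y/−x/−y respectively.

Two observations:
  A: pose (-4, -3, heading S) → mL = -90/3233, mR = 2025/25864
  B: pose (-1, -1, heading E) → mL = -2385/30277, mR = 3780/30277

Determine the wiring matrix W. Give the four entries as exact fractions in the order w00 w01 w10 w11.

1/2 -1 1/2 -1/2

obs A: pose=(-4,-3,S) → sL=45/122, sR=45/212, mL=-90/3233, mR=2025/25864
obs B: pose=(-1,-1,E) → sL=90/137, sR=90/221, mL=-2385/30277, mR=3780/30277
sensor matrix S = [[45/122, 45/212], [90/137, 90/221]]; det S = 2108025/195771082
solve [mL_A; mL_B] = S·[w00; w01] and [mR_A; mR_B] = S·[w10; w11]:
  w00 = 1/2, w01 = -1, w10 = 1/2, w11 = -1/2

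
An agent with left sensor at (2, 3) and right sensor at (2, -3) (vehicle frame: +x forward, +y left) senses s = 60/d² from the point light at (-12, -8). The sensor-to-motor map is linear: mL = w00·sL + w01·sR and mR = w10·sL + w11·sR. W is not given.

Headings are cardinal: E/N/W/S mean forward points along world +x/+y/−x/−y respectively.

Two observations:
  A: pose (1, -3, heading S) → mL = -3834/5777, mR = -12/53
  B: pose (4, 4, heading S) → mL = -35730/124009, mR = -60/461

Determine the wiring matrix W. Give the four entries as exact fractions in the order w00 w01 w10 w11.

-1/2 -1 -1 0

obs A: pose=(1,-3,S) → sL=12/53, sR=60/109, mL=-3834/5777, mR=-12/53
obs B: pose=(4,4,S) → sL=60/461, sR=60/269, mL=-35730/124009, mR=-60/461
sensor matrix S = [[12/53, 60/109], [60/461, 60/269]]; det S = -15145920/716399993
solve [mL_A; mL_B] = S·[w00; w01] and [mR_A; mR_B] = S·[w10; w11]:
  w00 = -1/2, w01 = -1, w10 = -1, w11 = 0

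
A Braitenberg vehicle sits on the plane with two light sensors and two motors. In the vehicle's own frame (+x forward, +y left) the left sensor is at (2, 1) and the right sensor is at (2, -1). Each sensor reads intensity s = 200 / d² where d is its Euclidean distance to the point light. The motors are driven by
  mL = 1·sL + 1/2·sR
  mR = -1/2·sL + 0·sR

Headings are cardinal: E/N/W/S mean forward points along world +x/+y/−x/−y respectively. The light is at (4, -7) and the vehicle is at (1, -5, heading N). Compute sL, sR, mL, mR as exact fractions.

left sensor world pos  = (0, -3); dL² = 32
right sensor world pos = (2, -3); dR² = 20
sL = 200/32 = 25/4
sR = 200/20 = 10
mL = 1·sL + 1/2·sR = 45/4
mR = -1/2·sL + 0·sR = -25/8

25/4 10 45/4 -25/8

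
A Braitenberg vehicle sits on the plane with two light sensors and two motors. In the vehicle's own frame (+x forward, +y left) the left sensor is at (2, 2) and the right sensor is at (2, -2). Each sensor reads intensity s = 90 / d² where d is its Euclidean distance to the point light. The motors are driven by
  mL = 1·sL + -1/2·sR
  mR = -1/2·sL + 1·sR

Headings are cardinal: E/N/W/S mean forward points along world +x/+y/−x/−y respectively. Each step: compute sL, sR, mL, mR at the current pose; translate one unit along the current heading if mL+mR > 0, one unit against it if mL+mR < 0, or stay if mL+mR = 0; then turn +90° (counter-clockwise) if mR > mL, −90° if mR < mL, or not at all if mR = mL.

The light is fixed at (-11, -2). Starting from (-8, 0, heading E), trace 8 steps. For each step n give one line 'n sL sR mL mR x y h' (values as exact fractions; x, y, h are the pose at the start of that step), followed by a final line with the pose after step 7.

n=0: pose=(-8,0,E); sL=90/41, sR=18/5; mL=81/205, mR=513/205; mL+mR=594/205 → advance +1; mR−mL=432/205 → turn +1·90°
n=1: pose=(-7,0,N); sL=9/2, sR=45/26; mL=189/52, mR=-27/52; mL+mR=81/26 → advance +1; mR−mL=-54/13 → turn -1·90°
n=2: pose=(-7,1,E); sL=90/61, sR=90/37; mL=585/2257, mR=3825/2257; mL+mR=4410/2257 → advance +1; mR−mL=3240/2257 → turn +1·90°
n=3: pose=(-6,1,N); sL=45/17, sR=45/37; mL=2565/1258, mR=-135/1258; mL+mR=1215/629 → advance +1; mR−mL=-1350/629 → turn -1·90°
n=4: pose=(-6,2,E); sL=18/17, sR=90/53; mL=189/901, mR=1053/901; mL+mR=1242/901 → advance +1; mR−mL=864/901 → turn +1·90°
n=5: pose=(-5,2,N); sL=45/26, sR=9/10; mL=333/260, mR=9/260; mL+mR=171/130 → advance +1; mR−mL=-81/65 → turn -1·90°
n=6: pose=(-5,3,E); sL=90/113, sR=90/73; mL=1485/8249, mR=6885/8249; mL+mR=8370/8249 → advance +1; mR−mL=5400/8249 → turn +1·90°
n=7: pose=(-4,3,N); sL=45/37, sR=9/13; mL=837/962, mR=81/962; mL+mR=459/481 → advance +1; mR−mL=-378/481 → turn -1·90°

0 90/41 18/5 81/205 513/205 -8 0 E
1 9/2 45/26 189/52 -27/52 -7 0 N
2 90/61 90/37 585/2257 3825/2257 -7 1 E
3 45/17 45/37 2565/1258 -135/1258 -6 1 N
4 18/17 90/53 189/901 1053/901 -6 2 E
5 45/26 9/10 333/260 9/260 -5 2 N
6 90/113 90/73 1485/8249 6885/8249 -5 3 E
7 45/37 9/13 837/962 81/962 -4 3 N
final -4 4 E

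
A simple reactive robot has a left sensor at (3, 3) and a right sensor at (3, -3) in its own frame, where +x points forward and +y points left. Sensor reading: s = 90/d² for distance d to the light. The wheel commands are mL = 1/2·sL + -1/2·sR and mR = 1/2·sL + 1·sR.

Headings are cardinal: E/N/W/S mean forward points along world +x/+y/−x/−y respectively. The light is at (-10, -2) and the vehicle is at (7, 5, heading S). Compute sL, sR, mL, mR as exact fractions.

45/208 45/106 -2295/22048 11745/22048

left sensor world pos  = (10, 2); dL² = 416
right sensor world pos = (4, 2); dR² = 212
sL = 90/416 = 45/208
sR = 90/212 = 45/106
mL = 1/2·sL + -1/2·sR = -2295/22048
mR = 1/2·sL + 1·sR = 11745/22048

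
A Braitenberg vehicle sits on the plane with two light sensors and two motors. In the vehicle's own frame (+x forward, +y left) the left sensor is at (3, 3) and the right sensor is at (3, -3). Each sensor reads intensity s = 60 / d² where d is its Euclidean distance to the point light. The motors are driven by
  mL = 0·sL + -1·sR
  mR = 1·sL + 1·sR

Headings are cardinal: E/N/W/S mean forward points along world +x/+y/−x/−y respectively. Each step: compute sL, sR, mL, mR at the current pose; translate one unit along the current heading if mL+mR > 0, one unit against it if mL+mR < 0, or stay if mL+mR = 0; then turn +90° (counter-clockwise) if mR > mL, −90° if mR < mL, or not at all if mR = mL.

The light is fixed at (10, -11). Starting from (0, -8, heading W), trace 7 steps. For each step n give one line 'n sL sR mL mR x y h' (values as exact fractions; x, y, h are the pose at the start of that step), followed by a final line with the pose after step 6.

0 60/169 12/41 -12/41 4488/6929 0 -8 W
1 15/16 15/49 -15/49 975/784 -1 -8 S
2 60/89 12/13 -12/13 1848/1157 -1 -9 E
3 30/97 30/37 -30/37 4020/3589 0 -9 N
4 60/169 12/41 -12/41 4488/6929 0 -8 W
5 15/16 15/49 -15/49 975/784 -1 -8 S
6 60/89 12/13 -12/13 1848/1157 -1 -9 E
final 0 -9 N

n=0: pose=(0,-8,W); sL=60/169, sR=12/41; mL=-12/41, mR=4488/6929; mL+mR=60/169 → advance +1; mR−mL=6516/6929 → turn +1·90°
n=1: pose=(-1,-8,S); sL=15/16, sR=15/49; mL=-15/49, mR=975/784; mL+mR=15/16 → advance +1; mR−mL=1215/784 → turn +1·90°
n=2: pose=(-1,-9,E); sL=60/89, sR=12/13; mL=-12/13, mR=1848/1157; mL+mR=60/89 → advance +1; mR−mL=2916/1157 → turn +1·90°
n=3: pose=(0,-9,N); sL=30/97, sR=30/37; mL=-30/37, mR=4020/3589; mL+mR=30/97 → advance +1; mR−mL=6930/3589 → turn +1·90°
n=4: pose=(0,-8,W); sL=60/169, sR=12/41; mL=-12/41, mR=4488/6929; mL+mR=60/169 → advance +1; mR−mL=6516/6929 → turn +1·90°
n=5: pose=(-1,-8,S); sL=15/16, sR=15/49; mL=-15/49, mR=975/784; mL+mR=15/16 → advance +1; mR−mL=1215/784 → turn +1·90°
n=6: pose=(-1,-9,E); sL=60/89, sR=12/13; mL=-12/13, mR=1848/1157; mL+mR=60/89 → advance +1; mR−mL=2916/1157 → turn +1·90°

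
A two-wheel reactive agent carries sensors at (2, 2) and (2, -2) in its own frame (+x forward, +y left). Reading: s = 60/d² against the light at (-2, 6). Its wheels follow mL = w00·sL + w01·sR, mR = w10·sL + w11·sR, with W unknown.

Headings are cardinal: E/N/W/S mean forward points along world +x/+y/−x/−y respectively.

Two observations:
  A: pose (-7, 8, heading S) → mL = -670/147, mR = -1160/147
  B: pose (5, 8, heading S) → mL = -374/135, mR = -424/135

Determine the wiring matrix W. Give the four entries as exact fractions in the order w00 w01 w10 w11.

-1/2 -1 -1 -1

obs A: pose=(-7,8,S) → sL=20/3, sR=60/49, mL=-670/147, mR=-1160/147
obs B: pose=(5,8,S) → sL=20/27, sR=12/5, mL=-374/135, mR=-424/135
sensor matrix S = [[20/3, 60/49], [20/27, 12/5]]; det S = 6656/441
solve [mL_A; mL_B] = S·[w00; w01] and [mR_A; mR_B] = S·[w10; w11]:
  w00 = -1/2, w01 = -1, w10 = -1, w11 = -1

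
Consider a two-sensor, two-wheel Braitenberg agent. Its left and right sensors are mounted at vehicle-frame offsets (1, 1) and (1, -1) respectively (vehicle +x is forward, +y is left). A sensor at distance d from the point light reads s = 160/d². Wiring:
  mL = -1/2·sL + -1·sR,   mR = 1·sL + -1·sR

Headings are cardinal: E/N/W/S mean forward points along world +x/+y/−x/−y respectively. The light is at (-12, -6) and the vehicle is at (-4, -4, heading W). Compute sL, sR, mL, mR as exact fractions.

16/5 80/29 -632/145 64/145

left sensor world pos  = (-5, -5); dL² = 50
right sensor world pos = (-5, -3); dR² = 58
sL = 160/50 = 16/5
sR = 160/58 = 80/29
mL = -1/2·sL + -1·sR = -632/145
mR = 1·sL + -1·sR = 64/145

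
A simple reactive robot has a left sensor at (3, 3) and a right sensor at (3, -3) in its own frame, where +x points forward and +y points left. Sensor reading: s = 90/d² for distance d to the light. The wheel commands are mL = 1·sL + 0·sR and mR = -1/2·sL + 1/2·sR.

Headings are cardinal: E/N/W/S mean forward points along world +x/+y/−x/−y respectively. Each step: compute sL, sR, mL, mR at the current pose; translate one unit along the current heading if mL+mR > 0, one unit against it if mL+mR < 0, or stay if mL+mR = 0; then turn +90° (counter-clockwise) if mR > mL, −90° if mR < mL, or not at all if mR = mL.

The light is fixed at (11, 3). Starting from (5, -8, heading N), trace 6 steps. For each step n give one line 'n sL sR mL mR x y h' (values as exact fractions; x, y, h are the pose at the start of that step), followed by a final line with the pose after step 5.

n=0: pose=(5,-8,N); sL=18/29, sR=90/73; mL=18/29, mR=648/2117; mL+mR=1962/2117 → advance +1; mR−mL=-666/2117 → turn -1·90°
n=1: pose=(5,-7,E); sL=45/29, sR=45/89; mL=45/29, mR=-1350/2581; mL+mR=2655/2581 → advance +1; mR−mL=-5355/2581 → turn -1·90°
n=2: pose=(6,-7,S); sL=90/173, sR=90/233; mL=90/173, mR=-2700/40309; mL+mR=18270/40309 → advance +1; mR−mL=-23670/40309 → turn -1·90°
n=3: pose=(6,-8,W); sL=9/26, sR=45/64; mL=9/26, mR=297/1664; mL+mR=873/1664 → advance +1; mR−mL=-279/1664 → turn -1·90°
n=4: pose=(5,-8,N); sL=18/29, sR=90/73; mL=18/29, mR=648/2117; mL+mR=1962/2117 → advance +1; mR−mL=-666/2117 → turn -1·90°
n=5: pose=(5,-7,E); sL=45/29, sR=45/89; mL=45/29, mR=-1350/2581; mL+mR=2655/2581 → advance +1; mR−mL=-5355/2581 → turn -1·90°

0 18/29 90/73 18/29 648/2117 5 -8 N
1 45/29 45/89 45/29 -1350/2581 5 -7 E
2 90/173 90/233 90/173 -2700/40309 6 -7 S
3 9/26 45/64 9/26 297/1664 6 -8 W
4 18/29 90/73 18/29 648/2117 5 -8 N
5 45/29 45/89 45/29 -1350/2581 5 -7 E
final 6 -7 S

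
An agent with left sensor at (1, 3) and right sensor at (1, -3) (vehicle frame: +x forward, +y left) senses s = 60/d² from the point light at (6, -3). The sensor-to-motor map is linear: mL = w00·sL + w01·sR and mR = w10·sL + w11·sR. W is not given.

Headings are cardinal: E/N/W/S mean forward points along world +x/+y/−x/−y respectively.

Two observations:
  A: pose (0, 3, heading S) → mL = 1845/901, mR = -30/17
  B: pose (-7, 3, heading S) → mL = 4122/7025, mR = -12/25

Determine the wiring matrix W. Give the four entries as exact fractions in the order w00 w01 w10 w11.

1 1/2 -1 0

obs A: pose=(0,3,S) → sL=30/17, sR=30/53, mL=1845/901, mR=-30/17
obs B: pose=(-7,3,S) → sL=12/25, sR=60/281, mL=4122/7025, mR=-12/25
sensor matrix S = [[30/17, 30/53], [12/25, 60/281]]; det S = 133056/1265905
solve [mL_A; mL_B] = S·[w00; w01] and [mR_A; mR_B] = S·[w10; w11]:
  w00 = 1, w01 = 1/2, w10 = -1, w11 = 0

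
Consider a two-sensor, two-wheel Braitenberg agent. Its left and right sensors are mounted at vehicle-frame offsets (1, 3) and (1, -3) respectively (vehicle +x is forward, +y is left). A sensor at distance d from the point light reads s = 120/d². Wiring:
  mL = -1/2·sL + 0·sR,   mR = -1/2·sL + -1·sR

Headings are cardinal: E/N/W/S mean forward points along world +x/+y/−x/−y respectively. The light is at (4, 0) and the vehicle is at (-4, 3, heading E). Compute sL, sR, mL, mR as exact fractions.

24/17 120/49 -12/17 -2628/833

left sensor world pos  = (-3, 6); dL² = 85
right sensor world pos = (-3, 0); dR² = 49
sL = 120/85 = 24/17
sR = 120/49 = 120/49
mL = -1/2·sL + 0·sR = -12/17
mR = -1/2·sL + -1·sR = -2628/833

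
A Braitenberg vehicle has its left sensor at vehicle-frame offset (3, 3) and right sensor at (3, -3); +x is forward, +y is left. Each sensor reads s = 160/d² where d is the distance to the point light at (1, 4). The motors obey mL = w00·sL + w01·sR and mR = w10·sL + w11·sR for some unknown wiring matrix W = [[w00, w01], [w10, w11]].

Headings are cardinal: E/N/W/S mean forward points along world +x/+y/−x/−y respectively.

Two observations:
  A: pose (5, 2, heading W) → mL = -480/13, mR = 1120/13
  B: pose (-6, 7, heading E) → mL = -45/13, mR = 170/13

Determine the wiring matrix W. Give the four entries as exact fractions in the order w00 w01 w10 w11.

1/2 -1/2 1 1

obs A: pose=(5,2,W) → sL=80/13, sR=80, mL=-480/13, mR=1120/13
obs B: pose=(-6,7,E) → sL=40/13, sR=10, mL=-45/13, mR=170/13
sensor matrix S = [[80/13, 80], [40/13, 10]]; det S = -2400/13
solve [mL_A; mL_B] = S·[w00; w01] and [mR_A; mR_B] = S·[w10; w11]:
  w00 = 1/2, w01 = -1/2, w10 = 1, w11 = 1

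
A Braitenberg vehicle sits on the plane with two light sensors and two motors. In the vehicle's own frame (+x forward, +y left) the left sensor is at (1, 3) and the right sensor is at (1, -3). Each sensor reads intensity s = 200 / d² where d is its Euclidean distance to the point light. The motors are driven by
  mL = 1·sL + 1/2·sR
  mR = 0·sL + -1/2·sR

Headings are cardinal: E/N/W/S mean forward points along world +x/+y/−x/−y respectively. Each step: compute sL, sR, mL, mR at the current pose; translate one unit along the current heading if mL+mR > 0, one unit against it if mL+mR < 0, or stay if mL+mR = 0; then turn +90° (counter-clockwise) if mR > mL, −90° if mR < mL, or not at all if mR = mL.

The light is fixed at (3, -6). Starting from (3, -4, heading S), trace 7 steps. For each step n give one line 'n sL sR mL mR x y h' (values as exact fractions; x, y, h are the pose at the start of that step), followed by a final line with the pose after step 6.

n=0: pose=(3,-4,S); sL=20, sR=20; mL=30, mR=-10; mL+mR=20 → advance +1; mR−mL=-40 → turn -1·90°
n=1: pose=(3,-5,W); sL=40, sR=200/17; mL=780/17, mR=-100/17; mL+mR=40 → advance +1; mR−mL=-880/17 → turn -1·90°
n=2: pose=(2,-5,N); sL=10, sR=25; mL=45/2, mR=-25/2; mL+mR=10 → advance +1; mR−mL=-35 → turn -1·90°
n=3: pose=(2,-4,E); sL=8, sR=200; mL=108, mR=-100; mL+mR=8 → advance +1; mR−mL=-208 → turn -1·90°
n=4: pose=(3,-4,S); sL=20, sR=20; mL=30, mR=-10; mL+mR=20 → advance +1; mR−mL=-40 → turn -1·90°
n=5: pose=(3,-5,W); sL=40, sR=200/17; mL=780/17, mR=-100/17; mL+mR=40 → advance +1; mR−mL=-880/17 → turn -1·90°
n=6: pose=(2,-5,N); sL=10, sR=25; mL=45/2, mR=-25/2; mL+mR=10 → advance +1; mR−mL=-35 → turn -1·90°

0 20 20 30 -10 3 -4 S
1 40 200/17 780/17 -100/17 3 -5 W
2 10 25 45/2 -25/2 2 -5 N
3 8 200 108 -100 2 -4 E
4 20 20 30 -10 3 -4 S
5 40 200/17 780/17 -100/17 3 -5 W
6 10 25 45/2 -25/2 2 -5 N
final 2 -4 E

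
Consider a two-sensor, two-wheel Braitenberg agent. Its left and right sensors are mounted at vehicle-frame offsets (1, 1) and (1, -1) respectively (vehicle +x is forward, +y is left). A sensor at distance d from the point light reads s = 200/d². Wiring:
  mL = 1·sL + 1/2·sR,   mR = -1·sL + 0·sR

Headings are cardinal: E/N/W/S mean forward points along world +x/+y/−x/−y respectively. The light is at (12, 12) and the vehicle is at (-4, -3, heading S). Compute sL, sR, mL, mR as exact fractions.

left sensor world pos  = (-3, -4); dL² = 481
right sensor world pos = (-5, -4); dR² = 545
sL = 200/481 = 200/481
sR = 200/545 = 40/109
mL = 1·sL + 1/2·sR = 31420/52429
mR = -1·sL + 0·sR = -200/481

200/481 40/109 31420/52429 -200/481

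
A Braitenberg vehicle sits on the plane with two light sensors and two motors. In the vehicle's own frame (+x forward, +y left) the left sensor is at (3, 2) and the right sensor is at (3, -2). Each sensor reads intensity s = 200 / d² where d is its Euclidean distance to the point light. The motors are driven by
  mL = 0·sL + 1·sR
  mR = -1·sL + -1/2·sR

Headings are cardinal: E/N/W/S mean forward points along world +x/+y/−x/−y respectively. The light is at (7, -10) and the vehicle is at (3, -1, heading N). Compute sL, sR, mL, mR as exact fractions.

10/9 50/37 50/37 -595/333

left sensor world pos  = (1, 2); dL² = 180
right sensor world pos = (5, 2); dR² = 148
sL = 200/180 = 10/9
sR = 200/148 = 50/37
mL = 0·sL + 1·sR = 50/37
mR = -1·sL + -1/2·sR = -595/333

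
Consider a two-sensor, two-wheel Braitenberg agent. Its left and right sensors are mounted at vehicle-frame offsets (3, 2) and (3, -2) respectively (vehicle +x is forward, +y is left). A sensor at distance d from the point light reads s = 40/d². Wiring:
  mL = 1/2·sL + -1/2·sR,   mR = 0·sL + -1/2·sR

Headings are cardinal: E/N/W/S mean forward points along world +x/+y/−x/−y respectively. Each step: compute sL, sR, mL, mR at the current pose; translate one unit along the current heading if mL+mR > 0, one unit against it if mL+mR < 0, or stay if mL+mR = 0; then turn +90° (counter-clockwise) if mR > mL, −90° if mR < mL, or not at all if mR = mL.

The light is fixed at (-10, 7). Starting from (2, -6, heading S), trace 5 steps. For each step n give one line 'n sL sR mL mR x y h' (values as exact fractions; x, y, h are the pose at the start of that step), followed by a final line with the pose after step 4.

n=0: pose=(2,-6,S); sL=10/113, sR=10/89; mL=-120/10057, mR=-5/89; mL+mR=-685/10057 → advance -1; mR−mL=-5/113 → turn -1·90°
n=1: pose=(2,-5,W); sL=40/277, sR=40/181; mL=-1920/50137, mR=-20/181; mL+mR=-7460/50137 → advance -1; mR−mL=-20/277 → turn -1·90°
n=2: pose=(3,-5,N); sL=20/101, sR=20/153; mL=520/15453, mR=-10/153; mL+mR=-490/15453 → advance -1; mR−mL=-10/101 → turn -1·90°
n=3: pose=(3,-6,E); sL=40/377, sR=40/481; mL=160/13949, mR=-20/481; mL+mR=-420/13949 → advance -1; mR−mL=-20/377 → turn -1·90°
n=4: pose=(2,-6,S); sL=10/113, sR=10/89; mL=-120/10057, mR=-5/89; mL+mR=-685/10057 → advance -1; mR−mL=-5/113 → turn -1·90°

0 10/113 10/89 -120/10057 -5/89 2 -6 S
1 40/277 40/181 -1920/50137 -20/181 2 -5 W
2 20/101 20/153 520/15453 -10/153 3 -5 N
3 40/377 40/481 160/13949 -20/481 3 -6 E
4 10/113 10/89 -120/10057 -5/89 2 -6 S
final 2 -5 W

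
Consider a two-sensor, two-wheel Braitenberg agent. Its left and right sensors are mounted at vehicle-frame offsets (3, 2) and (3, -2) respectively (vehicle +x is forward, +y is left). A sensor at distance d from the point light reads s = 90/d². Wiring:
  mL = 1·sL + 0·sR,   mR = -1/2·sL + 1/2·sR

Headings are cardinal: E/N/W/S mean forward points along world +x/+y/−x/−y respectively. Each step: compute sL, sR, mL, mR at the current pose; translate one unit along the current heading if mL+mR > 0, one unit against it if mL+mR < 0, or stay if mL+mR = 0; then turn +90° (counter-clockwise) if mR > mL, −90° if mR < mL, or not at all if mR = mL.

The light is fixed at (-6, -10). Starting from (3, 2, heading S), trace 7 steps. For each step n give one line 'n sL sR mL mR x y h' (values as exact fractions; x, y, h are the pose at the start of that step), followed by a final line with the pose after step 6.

0 45/101 9/13 45/101 162/1313 3 2 S
1 10/13 18/41 10/13 -88/533 3 1 W
2 45/116 45/148 45/116 -45/1073 2 1 N
3 90/317 90/221 90/317 4320/70057 2 2 E
4 45/101 9/13 45/101 162/1313 3 2 S
5 10/13 18/41 10/13 -88/533 3 1 W
6 45/116 45/148 45/116 -45/1073 2 1 N
final 2 2 E

n=0: pose=(3,2,S); sL=45/101, sR=9/13; mL=45/101, mR=162/1313; mL+mR=747/1313 → advance +1; mR−mL=-423/1313 → turn -1·90°
n=1: pose=(3,1,W); sL=10/13, sR=18/41; mL=10/13, mR=-88/533; mL+mR=322/533 → advance +1; mR−mL=-498/533 → turn -1·90°
n=2: pose=(2,1,N); sL=45/116, sR=45/148; mL=45/116, mR=-45/1073; mL+mR=1485/4292 → advance +1; mR−mL=-1845/4292 → turn -1·90°
n=3: pose=(2,2,E); sL=90/317, sR=90/221; mL=90/317, mR=4320/70057; mL+mR=24210/70057 → advance +1; mR−mL=-15570/70057 → turn -1·90°
n=4: pose=(3,2,S); sL=45/101, sR=9/13; mL=45/101, mR=162/1313; mL+mR=747/1313 → advance +1; mR−mL=-423/1313 → turn -1·90°
n=5: pose=(3,1,W); sL=10/13, sR=18/41; mL=10/13, mR=-88/533; mL+mR=322/533 → advance +1; mR−mL=-498/533 → turn -1·90°
n=6: pose=(2,1,N); sL=45/116, sR=45/148; mL=45/116, mR=-45/1073; mL+mR=1485/4292 → advance +1; mR−mL=-1845/4292 → turn -1·90°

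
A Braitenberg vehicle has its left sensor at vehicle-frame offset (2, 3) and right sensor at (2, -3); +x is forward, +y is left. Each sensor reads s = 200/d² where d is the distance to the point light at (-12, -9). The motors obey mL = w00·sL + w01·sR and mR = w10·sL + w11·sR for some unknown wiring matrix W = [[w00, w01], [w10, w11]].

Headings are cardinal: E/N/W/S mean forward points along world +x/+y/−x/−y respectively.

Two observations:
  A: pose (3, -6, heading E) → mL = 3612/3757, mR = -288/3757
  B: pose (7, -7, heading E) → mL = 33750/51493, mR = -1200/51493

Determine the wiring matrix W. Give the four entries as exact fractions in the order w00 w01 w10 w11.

1 1/2 1 -1

obs A: pose=(3,-6,E) → sL=8/13, sR=200/289, mL=3612/3757, mR=-288/3757
obs B: pose=(7,-7,E) → sL=100/233, sR=100/221, mL=33750/51493, mR=-1200/51493
sensor matrix S = [[8/13, 200/289], [100/233, 100/221]]; det S = -211200/11379953
solve [mL_A; mL_B] = S·[w00; w01] and [mR_A; mR_B] = S·[w10; w11]:
  w00 = 1, w01 = 1/2, w10 = 1, w11 = -1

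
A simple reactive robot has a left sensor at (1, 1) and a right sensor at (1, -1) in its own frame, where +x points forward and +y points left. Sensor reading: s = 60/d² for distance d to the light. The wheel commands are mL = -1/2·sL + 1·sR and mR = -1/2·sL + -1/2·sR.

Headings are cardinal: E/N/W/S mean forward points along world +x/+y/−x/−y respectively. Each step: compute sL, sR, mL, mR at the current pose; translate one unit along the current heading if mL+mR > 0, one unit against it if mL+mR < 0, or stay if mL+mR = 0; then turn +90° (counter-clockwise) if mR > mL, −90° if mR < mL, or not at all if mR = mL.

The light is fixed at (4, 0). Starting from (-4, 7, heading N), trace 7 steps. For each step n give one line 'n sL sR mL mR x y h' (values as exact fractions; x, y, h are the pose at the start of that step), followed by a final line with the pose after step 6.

n=0: pose=(-4,7,N); sL=12/29, sR=60/113; mL=1062/3277, mR=-1548/3277; mL+mR=-486/3277 → advance -1; mR−mL=-90/113 → turn -1·90°
n=1: pose=(-4,6,E); sL=30/49, sR=30/37; mL=915/1813, mR=-1290/1813; mL+mR=-375/1813 → advance -1; mR−mL=-45/37 → turn -1·90°
n=2: pose=(-5,6,S); sL=60/89, sR=12/25; mL=318/2225, mR=-1284/2225; mL+mR=-966/2225 → advance -1; mR−mL=-18/25 → turn -1·90°
n=3: pose=(-5,7,W); sL=15/34, sR=15/41; mL=405/2788, mR=-1125/2788; mL+mR=-180/697 → advance -1; mR−mL=-45/82 → turn -1·90°
n=4: pose=(-4,7,N); sL=12/29, sR=60/113; mL=1062/3277, mR=-1548/3277; mL+mR=-486/3277 → advance -1; mR−mL=-90/113 → turn -1·90°
n=5: pose=(-4,6,E); sL=30/49, sR=30/37; mL=915/1813, mR=-1290/1813; mL+mR=-375/1813 → advance -1; mR−mL=-45/37 → turn -1·90°
n=6: pose=(-5,6,S); sL=60/89, sR=12/25; mL=318/2225, mR=-1284/2225; mL+mR=-966/2225 → advance -1; mR−mL=-18/25 → turn -1·90°

0 12/29 60/113 1062/3277 -1548/3277 -4 7 N
1 30/49 30/37 915/1813 -1290/1813 -4 6 E
2 60/89 12/25 318/2225 -1284/2225 -5 6 S
3 15/34 15/41 405/2788 -1125/2788 -5 7 W
4 12/29 60/113 1062/3277 -1548/3277 -4 7 N
5 30/49 30/37 915/1813 -1290/1813 -4 6 E
6 60/89 12/25 318/2225 -1284/2225 -5 6 S
final -5 7 W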